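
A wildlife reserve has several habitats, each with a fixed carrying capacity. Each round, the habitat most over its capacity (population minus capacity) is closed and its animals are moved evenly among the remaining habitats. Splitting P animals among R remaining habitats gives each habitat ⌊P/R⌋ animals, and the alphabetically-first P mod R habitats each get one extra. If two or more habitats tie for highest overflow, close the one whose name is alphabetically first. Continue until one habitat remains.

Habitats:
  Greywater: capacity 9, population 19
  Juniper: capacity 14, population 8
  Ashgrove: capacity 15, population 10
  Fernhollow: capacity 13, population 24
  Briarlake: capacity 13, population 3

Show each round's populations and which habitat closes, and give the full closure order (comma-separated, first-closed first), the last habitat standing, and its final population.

Closure order: Fernhollow, Greywater, Ashgrove, Juniper
Last habitat: Briarlake with 64 animals

Round 1: Ashgrove=10 Briarlake=3 Fernhollow=24 Greywater=19 Juniper=8 → close Fernhollow (overflow 11)
  24÷4 = 6 each, +1 to first 0
Round 2: Ashgrove=16 Briarlake=9 Greywater=25 Juniper=14 → close Greywater (overflow 16)
  25÷3 = 8 each, +1 to first 1
Round 3: Ashgrove=25 Briarlake=17 Juniper=22 → close Ashgrove (overflow 10)
  25÷2 = 12 each, +1 to first 1
Round 4: Briarlake=30 Juniper=34 → close Juniper (overflow 20)
  34÷1 = 34 each, +1 to first 0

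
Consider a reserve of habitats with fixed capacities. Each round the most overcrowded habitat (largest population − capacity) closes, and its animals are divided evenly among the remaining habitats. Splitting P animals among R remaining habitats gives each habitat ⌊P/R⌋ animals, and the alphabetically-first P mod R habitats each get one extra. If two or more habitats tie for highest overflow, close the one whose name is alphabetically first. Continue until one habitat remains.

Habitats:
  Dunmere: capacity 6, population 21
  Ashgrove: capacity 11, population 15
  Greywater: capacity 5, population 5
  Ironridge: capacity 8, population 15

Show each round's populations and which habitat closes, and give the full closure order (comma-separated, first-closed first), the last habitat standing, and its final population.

Round 1: Ashgrove=15 Dunmere=21 Greywater=5 Ironridge=15 → close Dunmere (overflow 15)
  21÷3 = 7 each, +1 to first 0
Round 2: Ashgrove=22 Greywater=12 Ironridge=22 → close Ironridge (overflow 14)
  22÷2 = 11 each, +1 to first 0
Round 3: Ashgrove=33 Greywater=23 → close Ashgrove (overflow 22)
  33÷1 = 33 each, +1 to first 0

Closure order: Dunmere, Ironridge, Ashgrove
Last habitat: Greywater with 56 animals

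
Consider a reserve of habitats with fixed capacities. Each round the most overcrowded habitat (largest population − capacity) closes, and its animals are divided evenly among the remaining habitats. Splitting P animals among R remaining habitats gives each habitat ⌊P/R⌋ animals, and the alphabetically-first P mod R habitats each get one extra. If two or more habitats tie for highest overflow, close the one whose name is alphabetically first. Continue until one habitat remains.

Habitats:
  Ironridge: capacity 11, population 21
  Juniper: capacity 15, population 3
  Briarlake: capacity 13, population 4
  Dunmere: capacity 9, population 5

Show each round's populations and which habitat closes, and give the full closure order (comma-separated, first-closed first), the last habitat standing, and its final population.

Closure order: Ironridge, Dunmere, Briarlake
Last habitat: Juniper with 33 animals

Round 1: Briarlake=4 Dunmere=5 Ironridge=21 Juniper=3 → close Ironridge (overflow 10)
  21÷3 = 7 each, +1 to first 0
Round 2: Briarlake=11 Dunmere=12 Juniper=10 → close Dunmere (overflow 3)
  12÷2 = 6 each, +1 to first 0
Round 3: Briarlake=17 Juniper=16 → close Briarlake (overflow 4)
  17÷1 = 17 each, +1 to first 0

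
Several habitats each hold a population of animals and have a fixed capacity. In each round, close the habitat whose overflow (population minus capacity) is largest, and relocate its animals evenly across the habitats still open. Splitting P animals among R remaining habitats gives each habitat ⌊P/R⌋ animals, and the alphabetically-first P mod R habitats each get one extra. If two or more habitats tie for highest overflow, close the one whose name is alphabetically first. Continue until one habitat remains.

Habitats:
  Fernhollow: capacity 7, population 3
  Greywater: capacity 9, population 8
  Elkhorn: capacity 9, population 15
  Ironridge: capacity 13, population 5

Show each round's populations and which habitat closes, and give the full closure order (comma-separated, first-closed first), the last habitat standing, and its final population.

Round 1: Elkhorn=15 Fernhollow=3 Greywater=8 Ironridge=5 → close Elkhorn (overflow 6)
  15÷3 = 5 each, +1 to first 0
Round 2: Fernhollow=8 Greywater=13 Ironridge=10 → close Greywater (overflow 4)
  13÷2 = 6 each, +1 to first 1
Round 3: Fernhollow=15 Ironridge=16 → close Fernhollow (overflow 8)
  15÷1 = 15 each, +1 to first 0

Closure order: Elkhorn, Greywater, Fernhollow
Last habitat: Ironridge with 31 animals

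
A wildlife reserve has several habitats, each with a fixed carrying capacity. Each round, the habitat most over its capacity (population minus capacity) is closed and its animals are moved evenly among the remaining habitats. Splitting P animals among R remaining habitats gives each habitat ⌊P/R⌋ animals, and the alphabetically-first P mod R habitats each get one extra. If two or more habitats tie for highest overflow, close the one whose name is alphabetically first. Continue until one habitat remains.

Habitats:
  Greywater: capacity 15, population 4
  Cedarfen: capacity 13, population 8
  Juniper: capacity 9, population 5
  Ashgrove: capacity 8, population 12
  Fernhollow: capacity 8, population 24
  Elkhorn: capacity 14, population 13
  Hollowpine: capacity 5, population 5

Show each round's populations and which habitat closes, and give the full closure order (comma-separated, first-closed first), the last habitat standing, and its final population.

Closure order: Fernhollow, Ashgrove, Hollowpine, Elkhorn, Cedarfen, Juniper
Last habitat: Greywater with 71 animals

Round 1: Ashgrove=12 Cedarfen=8 Elkhorn=13 Fernhollow=24 Greywater=4 Hollowpine=5 Juniper=5 → close Fernhollow (overflow 16)
  24÷6 = 4 each, +1 to first 0
Round 2: Ashgrove=16 Cedarfen=12 Elkhorn=17 Greywater=8 Hollowpine=9 Juniper=9 → close Ashgrove (overflow 8)
  16÷5 = 3 each, +1 to first 1
Round 3: Cedarfen=16 Elkhorn=20 Greywater=11 Hollowpine=12 Juniper=12 → close Hollowpine (overflow 7)
  12÷4 = 3 each, +1 to first 0
Round 4: Cedarfen=19 Elkhorn=23 Greywater=14 Juniper=15 → close Elkhorn (overflow 9)
  23÷3 = 7 each, +1 to first 2
Round 5: Cedarfen=27 Greywater=22 Juniper=22 → close Cedarfen (overflow 14)
  27÷2 = 13 each, +1 to first 1
Round 6: Greywater=36 Juniper=35 → close Juniper (overflow 26)
  35÷1 = 35 each, +1 to first 0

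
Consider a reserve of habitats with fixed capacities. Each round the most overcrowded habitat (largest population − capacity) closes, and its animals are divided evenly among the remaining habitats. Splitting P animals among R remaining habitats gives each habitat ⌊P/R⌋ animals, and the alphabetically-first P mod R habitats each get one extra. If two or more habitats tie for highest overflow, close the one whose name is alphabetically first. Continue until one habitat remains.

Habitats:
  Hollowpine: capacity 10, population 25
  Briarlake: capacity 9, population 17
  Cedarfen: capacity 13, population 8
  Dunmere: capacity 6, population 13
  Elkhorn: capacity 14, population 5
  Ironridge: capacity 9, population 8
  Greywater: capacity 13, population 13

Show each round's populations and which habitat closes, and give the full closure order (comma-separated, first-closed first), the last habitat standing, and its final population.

Closure order: Hollowpine, Briarlake, Dunmere, Greywater, Ironridge, Cedarfen
Last habitat: Elkhorn with 89 animals

Round 1: Briarlake=17 Cedarfen=8 Dunmere=13 Elkhorn=5 Greywater=13 Hollowpine=25 Ironridge=8 → close Hollowpine (overflow 15)
  25÷6 = 4 each, +1 to first 1
Round 2: Briarlake=22 Cedarfen=12 Dunmere=17 Elkhorn=9 Greywater=17 Ironridge=12 → close Briarlake (overflow 13)
  22÷5 = 4 each, +1 to first 2
Round 3: Cedarfen=17 Dunmere=22 Elkhorn=13 Greywater=21 Ironridge=16 → close Dunmere (overflow 16)
  22÷4 = 5 each, +1 to first 2
Round 4: Cedarfen=23 Elkhorn=19 Greywater=26 Ironridge=21 → close Greywater (overflow 13)
  26÷3 = 8 each, +1 to first 2
Round 5: Cedarfen=32 Elkhorn=28 Ironridge=29 → close Ironridge (overflow 20)
  29÷2 = 14 each, +1 to first 1
Round 6: Cedarfen=47 Elkhorn=42 → close Cedarfen (overflow 34)
  47÷1 = 47 each, +1 to first 0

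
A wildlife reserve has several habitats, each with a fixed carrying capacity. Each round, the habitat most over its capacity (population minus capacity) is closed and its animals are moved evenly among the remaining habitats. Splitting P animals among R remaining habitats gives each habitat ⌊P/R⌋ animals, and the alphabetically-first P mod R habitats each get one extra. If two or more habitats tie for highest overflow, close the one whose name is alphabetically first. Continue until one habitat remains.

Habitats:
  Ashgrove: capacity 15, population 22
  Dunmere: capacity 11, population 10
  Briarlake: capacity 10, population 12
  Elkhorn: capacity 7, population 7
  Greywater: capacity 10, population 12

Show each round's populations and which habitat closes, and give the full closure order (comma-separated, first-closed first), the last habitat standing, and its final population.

Round 1: Ashgrove=22 Briarlake=12 Dunmere=10 Elkhorn=7 Greywater=12 → close Ashgrove (overflow 7)
  22÷4 = 5 each, +1 to first 2
Round 2: Briarlake=18 Dunmere=16 Elkhorn=12 Greywater=17 → close Briarlake (overflow 8)
  18÷3 = 6 each, +1 to first 0
Round 3: Dunmere=22 Elkhorn=18 Greywater=23 → close Greywater (overflow 13)
  23÷2 = 11 each, +1 to first 1
Round 4: Dunmere=34 Elkhorn=29 → close Dunmere (overflow 23)
  34÷1 = 34 each, +1 to first 0

Closure order: Ashgrove, Briarlake, Greywater, Dunmere
Last habitat: Elkhorn with 63 animals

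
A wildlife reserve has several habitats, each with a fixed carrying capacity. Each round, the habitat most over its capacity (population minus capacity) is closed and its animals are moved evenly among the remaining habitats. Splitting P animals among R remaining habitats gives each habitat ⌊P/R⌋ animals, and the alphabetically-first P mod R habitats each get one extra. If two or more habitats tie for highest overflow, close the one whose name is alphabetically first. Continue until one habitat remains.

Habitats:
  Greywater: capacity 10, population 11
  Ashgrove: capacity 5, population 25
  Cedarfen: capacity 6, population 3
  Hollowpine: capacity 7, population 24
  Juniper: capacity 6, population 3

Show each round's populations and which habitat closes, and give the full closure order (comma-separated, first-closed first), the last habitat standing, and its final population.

Closure order: Ashgrove, Hollowpine, Greywater, Cedarfen
Last habitat: Juniper with 66 animals

Round 1: Ashgrove=25 Cedarfen=3 Greywater=11 Hollowpine=24 Juniper=3 → close Ashgrove (overflow 20)
  25÷4 = 6 each, +1 to first 1
Round 2: Cedarfen=10 Greywater=17 Hollowpine=30 Juniper=9 → close Hollowpine (overflow 23)
  30÷3 = 10 each, +1 to first 0
Round 3: Cedarfen=20 Greywater=27 Juniper=19 → close Greywater (overflow 17)
  27÷2 = 13 each, +1 to first 1
Round 4: Cedarfen=34 Juniper=32 → close Cedarfen (overflow 28)
  34÷1 = 34 each, +1 to first 0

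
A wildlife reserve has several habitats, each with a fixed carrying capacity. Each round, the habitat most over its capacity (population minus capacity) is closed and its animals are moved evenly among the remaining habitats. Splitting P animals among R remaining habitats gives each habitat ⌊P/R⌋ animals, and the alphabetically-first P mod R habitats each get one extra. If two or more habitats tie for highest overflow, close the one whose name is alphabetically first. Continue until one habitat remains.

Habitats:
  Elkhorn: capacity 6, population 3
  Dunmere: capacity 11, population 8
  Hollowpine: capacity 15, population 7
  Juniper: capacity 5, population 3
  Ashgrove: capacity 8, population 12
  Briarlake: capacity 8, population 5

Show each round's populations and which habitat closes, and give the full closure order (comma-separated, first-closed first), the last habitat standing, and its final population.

Closure order: Ashgrove, Briarlake, Dunmere, Elkhorn, Juniper
Last habitat: Hollowpine with 38 animals

Round 1: Ashgrove=12 Briarlake=5 Dunmere=8 Elkhorn=3 Hollowpine=7 Juniper=3 → close Ashgrove (overflow 4)
  12÷5 = 2 each, +1 to first 2
Round 2: Briarlake=8 Dunmere=11 Elkhorn=5 Hollowpine=9 Juniper=5 → close Briarlake (overflow 0)
  8÷4 = 2 each, +1 to first 0
Round 3: Dunmere=13 Elkhorn=7 Hollowpine=11 Juniper=7 → close Dunmere (overflow 2)
  13÷3 = 4 each, +1 to first 1
Round 4: Elkhorn=12 Hollowpine=15 Juniper=11 → close Elkhorn (overflow 6)
  12÷2 = 6 each, +1 to first 0
Round 5: Hollowpine=21 Juniper=17 → close Juniper (overflow 12)
  17÷1 = 17 each, +1 to first 0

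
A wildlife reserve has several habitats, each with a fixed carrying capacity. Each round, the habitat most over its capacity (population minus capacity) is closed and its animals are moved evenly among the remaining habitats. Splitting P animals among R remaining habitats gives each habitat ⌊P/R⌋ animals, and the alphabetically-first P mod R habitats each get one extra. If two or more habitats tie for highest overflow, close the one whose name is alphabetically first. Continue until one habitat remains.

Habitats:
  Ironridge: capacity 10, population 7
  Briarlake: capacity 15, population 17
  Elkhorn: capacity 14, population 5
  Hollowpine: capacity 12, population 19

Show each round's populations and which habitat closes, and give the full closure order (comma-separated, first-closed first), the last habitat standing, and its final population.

Round 1: Briarlake=17 Elkhorn=5 Hollowpine=19 Ironridge=7 → close Hollowpine (overflow 7)
  19÷3 = 6 each, +1 to first 1
Round 2: Briarlake=24 Elkhorn=11 Ironridge=13 → close Briarlake (overflow 9)
  24÷2 = 12 each, +1 to first 0
Round 3: Elkhorn=23 Ironridge=25 → close Ironridge (overflow 15)
  25÷1 = 25 each, +1 to first 0

Closure order: Hollowpine, Briarlake, Ironridge
Last habitat: Elkhorn with 48 animals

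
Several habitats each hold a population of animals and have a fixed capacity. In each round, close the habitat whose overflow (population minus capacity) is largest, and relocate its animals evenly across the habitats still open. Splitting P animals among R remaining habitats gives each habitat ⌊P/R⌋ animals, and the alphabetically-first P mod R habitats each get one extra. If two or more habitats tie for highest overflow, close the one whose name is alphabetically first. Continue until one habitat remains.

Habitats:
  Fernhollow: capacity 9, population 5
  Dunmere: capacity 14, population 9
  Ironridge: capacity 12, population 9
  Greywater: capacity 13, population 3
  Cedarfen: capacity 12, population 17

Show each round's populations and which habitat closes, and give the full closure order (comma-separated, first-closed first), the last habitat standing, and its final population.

Closure order: Cedarfen, Ironridge, Dunmere, Fernhollow
Last habitat: Greywater with 43 animals

Round 1: Cedarfen=17 Dunmere=9 Fernhollow=5 Greywater=3 Ironridge=9 → close Cedarfen (overflow 5)
  17÷4 = 4 each, +1 to first 1
Round 2: Dunmere=14 Fernhollow=9 Greywater=7 Ironridge=13 → close Ironridge (overflow 1)
  13÷3 = 4 each, +1 to first 1
Round 3: Dunmere=19 Fernhollow=13 Greywater=11 → close Dunmere (overflow 5)
  19÷2 = 9 each, +1 to first 1
Round 4: Fernhollow=23 Greywater=20 → close Fernhollow (overflow 14)
  23÷1 = 23 each, +1 to first 0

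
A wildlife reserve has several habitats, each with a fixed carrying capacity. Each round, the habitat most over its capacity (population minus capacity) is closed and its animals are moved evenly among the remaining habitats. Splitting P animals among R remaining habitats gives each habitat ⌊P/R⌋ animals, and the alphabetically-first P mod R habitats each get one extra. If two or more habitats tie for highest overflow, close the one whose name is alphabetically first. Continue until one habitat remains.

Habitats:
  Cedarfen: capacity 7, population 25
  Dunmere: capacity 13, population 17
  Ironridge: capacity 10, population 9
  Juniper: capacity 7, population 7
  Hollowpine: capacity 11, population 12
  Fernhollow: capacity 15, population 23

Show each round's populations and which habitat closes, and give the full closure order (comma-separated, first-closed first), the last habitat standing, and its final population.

Closure order: Cedarfen, Fernhollow, Dunmere, Hollowpine, Ironridge
Last habitat: Juniper with 93 animals

Round 1: Cedarfen=25 Dunmere=17 Fernhollow=23 Hollowpine=12 Ironridge=9 Juniper=7 → close Cedarfen (overflow 18)
  25÷5 = 5 each, +1 to first 0
Round 2: Dunmere=22 Fernhollow=28 Hollowpine=17 Ironridge=14 Juniper=12 → close Fernhollow (overflow 13)
  28÷4 = 7 each, +1 to first 0
Round 3: Dunmere=29 Hollowpine=24 Ironridge=21 Juniper=19 → close Dunmere (overflow 16)
  29÷3 = 9 each, +1 to first 2
Round 4: Hollowpine=34 Ironridge=31 Juniper=28 → close Hollowpine (overflow 23)
  34÷2 = 17 each, +1 to first 0
Round 5: Ironridge=48 Juniper=45 → close Ironridge (overflow 38)
  48÷1 = 48 each, +1 to first 0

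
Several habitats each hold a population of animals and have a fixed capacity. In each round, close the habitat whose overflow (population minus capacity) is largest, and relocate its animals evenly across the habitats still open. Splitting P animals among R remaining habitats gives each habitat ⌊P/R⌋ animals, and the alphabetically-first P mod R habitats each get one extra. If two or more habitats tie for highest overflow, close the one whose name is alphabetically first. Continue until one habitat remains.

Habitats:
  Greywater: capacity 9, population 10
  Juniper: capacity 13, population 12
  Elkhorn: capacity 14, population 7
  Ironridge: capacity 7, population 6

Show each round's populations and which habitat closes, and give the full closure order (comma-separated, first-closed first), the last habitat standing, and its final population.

Closure order: Greywater, Ironridge, Juniper
Last habitat: Elkhorn with 35 animals

Round 1: Elkhorn=7 Greywater=10 Ironridge=6 Juniper=12 → close Greywater (overflow 1)
  10÷3 = 3 each, +1 to first 1
Round 2: Elkhorn=11 Ironridge=9 Juniper=15 → close Ironridge (overflow 2)
  9÷2 = 4 each, +1 to first 1
Round 3: Elkhorn=16 Juniper=19 → close Juniper (overflow 6)
  19÷1 = 19 each, +1 to first 0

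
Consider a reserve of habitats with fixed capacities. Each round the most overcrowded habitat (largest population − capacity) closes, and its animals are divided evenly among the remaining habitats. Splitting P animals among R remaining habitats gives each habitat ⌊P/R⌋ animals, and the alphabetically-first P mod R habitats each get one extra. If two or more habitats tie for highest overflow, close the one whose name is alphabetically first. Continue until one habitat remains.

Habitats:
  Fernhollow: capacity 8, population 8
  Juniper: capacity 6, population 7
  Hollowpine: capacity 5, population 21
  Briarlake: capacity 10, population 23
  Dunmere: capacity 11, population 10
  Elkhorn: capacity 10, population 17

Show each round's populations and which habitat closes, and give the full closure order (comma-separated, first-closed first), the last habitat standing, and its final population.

Round 1: Briarlake=23 Dunmere=10 Elkhorn=17 Fernhollow=8 Hollowpine=21 Juniper=7 → close Hollowpine (overflow 16)
  21÷5 = 4 each, +1 to first 1
Round 2: Briarlake=28 Dunmere=14 Elkhorn=21 Fernhollow=12 Juniper=11 → close Briarlake (overflow 18)
  28÷4 = 7 each, +1 to first 0
Round 3: Dunmere=21 Elkhorn=28 Fernhollow=19 Juniper=18 → close Elkhorn (overflow 18)
  28÷3 = 9 each, +1 to first 1
Round 4: Dunmere=31 Fernhollow=28 Juniper=27 → close Juniper (overflow 21)
  27÷2 = 13 each, +1 to first 1
Round 5: Dunmere=45 Fernhollow=41 → close Dunmere (overflow 34)
  45÷1 = 45 each, +1 to first 0

Closure order: Hollowpine, Briarlake, Elkhorn, Juniper, Dunmere
Last habitat: Fernhollow with 86 animals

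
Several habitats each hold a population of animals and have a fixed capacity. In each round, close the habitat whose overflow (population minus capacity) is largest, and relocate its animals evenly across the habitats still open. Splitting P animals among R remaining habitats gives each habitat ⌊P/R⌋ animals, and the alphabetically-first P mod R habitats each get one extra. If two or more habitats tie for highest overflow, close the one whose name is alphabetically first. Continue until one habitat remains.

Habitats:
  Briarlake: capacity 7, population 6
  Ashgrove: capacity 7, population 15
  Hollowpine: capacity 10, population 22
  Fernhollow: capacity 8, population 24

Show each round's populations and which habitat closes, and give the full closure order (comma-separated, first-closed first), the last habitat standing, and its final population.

Closure order: Fernhollow, Hollowpine, Ashgrove
Last habitat: Briarlake with 67 animals

Round 1: Ashgrove=15 Briarlake=6 Fernhollow=24 Hollowpine=22 → close Fernhollow (overflow 16)
  24÷3 = 8 each, +1 to first 0
Round 2: Ashgrove=23 Briarlake=14 Hollowpine=30 → close Hollowpine (overflow 20)
  30÷2 = 15 each, +1 to first 0
Round 3: Ashgrove=38 Briarlake=29 → close Ashgrove (overflow 31)
  38÷1 = 38 each, +1 to first 0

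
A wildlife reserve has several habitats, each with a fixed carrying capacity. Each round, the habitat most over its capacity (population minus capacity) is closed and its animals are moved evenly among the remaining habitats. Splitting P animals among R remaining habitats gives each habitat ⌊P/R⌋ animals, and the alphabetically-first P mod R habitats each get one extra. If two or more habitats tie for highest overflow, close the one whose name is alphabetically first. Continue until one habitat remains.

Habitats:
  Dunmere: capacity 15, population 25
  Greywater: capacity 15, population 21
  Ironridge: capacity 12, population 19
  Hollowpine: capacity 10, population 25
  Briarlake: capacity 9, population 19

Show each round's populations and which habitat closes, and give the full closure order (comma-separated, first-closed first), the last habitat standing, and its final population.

Closure order: Hollowpine, Briarlake, Dunmere, Greywater
Last habitat: Ironridge with 109 animals

Round 1: Briarlake=19 Dunmere=25 Greywater=21 Hollowpine=25 Ironridge=19 → close Hollowpine (overflow 15)
  25÷4 = 6 each, +1 to first 1
Round 2: Briarlake=26 Dunmere=31 Greywater=27 Ironridge=25 → close Briarlake (overflow 17)
  26÷3 = 8 each, +1 to first 2
Round 3: Dunmere=40 Greywater=36 Ironridge=33 → close Dunmere (overflow 25)
  40÷2 = 20 each, +1 to first 0
Round 4: Greywater=56 Ironridge=53 → close Greywater (overflow 41)
  56÷1 = 56 each, +1 to first 0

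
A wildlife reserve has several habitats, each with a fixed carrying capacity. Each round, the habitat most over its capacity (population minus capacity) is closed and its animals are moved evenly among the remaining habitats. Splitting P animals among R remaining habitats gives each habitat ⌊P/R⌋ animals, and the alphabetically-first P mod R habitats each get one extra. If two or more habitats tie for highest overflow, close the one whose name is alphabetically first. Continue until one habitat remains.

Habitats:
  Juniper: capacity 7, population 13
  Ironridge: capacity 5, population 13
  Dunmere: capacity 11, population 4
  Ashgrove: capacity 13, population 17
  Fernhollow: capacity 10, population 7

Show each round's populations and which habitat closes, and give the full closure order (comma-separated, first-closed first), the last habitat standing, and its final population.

Closure order: Ironridge, Juniper, Ashgrove, Fernhollow
Last habitat: Dunmere with 54 animals

Round 1: Ashgrove=17 Dunmere=4 Fernhollow=7 Ironridge=13 Juniper=13 → close Ironridge (overflow 8)
  13÷4 = 3 each, +1 to first 1
Round 2: Ashgrove=21 Dunmere=7 Fernhollow=10 Juniper=16 → close Juniper (overflow 9)
  16÷3 = 5 each, +1 to first 1
Round 3: Ashgrove=27 Dunmere=12 Fernhollow=15 → close Ashgrove (overflow 14)
  27÷2 = 13 each, +1 to first 1
Round 4: Dunmere=26 Fernhollow=28 → close Fernhollow (overflow 18)
  28÷1 = 28 each, +1 to first 0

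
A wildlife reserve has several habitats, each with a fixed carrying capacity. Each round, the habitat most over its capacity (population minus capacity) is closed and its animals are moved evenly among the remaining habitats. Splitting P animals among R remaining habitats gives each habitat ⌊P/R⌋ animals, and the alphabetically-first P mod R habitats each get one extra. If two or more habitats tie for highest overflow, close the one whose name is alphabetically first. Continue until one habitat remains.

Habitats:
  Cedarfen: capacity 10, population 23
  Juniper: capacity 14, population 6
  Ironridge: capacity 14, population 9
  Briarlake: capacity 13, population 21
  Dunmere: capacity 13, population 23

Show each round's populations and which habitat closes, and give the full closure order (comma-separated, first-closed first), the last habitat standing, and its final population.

Round 1: Briarlake=21 Cedarfen=23 Dunmere=23 Ironridge=9 Juniper=6 → close Cedarfen (overflow 13)
  23÷4 = 5 each, +1 to first 3
Round 2: Briarlake=27 Dunmere=29 Ironridge=15 Juniper=11 → close Dunmere (overflow 16)
  29÷3 = 9 each, +1 to first 2
Round 3: Briarlake=37 Ironridge=25 Juniper=20 → close Briarlake (overflow 24)
  37÷2 = 18 each, +1 to first 1
Round 4: Ironridge=44 Juniper=38 → close Ironridge (overflow 30)
  44÷1 = 44 each, +1 to first 0

Closure order: Cedarfen, Dunmere, Briarlake, Ironridge
Last habitat: Juniper with 82 animals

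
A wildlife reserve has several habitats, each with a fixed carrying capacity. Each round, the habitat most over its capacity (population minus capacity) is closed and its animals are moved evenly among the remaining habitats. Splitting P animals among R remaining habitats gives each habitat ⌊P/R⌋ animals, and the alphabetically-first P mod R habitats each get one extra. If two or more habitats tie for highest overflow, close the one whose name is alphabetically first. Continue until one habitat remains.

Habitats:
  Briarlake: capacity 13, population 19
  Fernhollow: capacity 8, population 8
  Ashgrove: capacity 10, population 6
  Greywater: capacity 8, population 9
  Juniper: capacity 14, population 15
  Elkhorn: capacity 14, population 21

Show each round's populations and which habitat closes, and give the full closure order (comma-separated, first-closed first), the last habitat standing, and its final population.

Closure order: Elkhorn, Briarlake, Greywater, Fernhollow, Juniper
Last habitat: Ashgrove with 78 animals

Round 1: Ashgrove=6 Briarlake=19 Elkhorn=21 Fernhollow=8 Greywater=9 Juniper=15 → close Elkhorn (overflow 7)
  21÷5 = 4 each, +1 to first 1
Round 2: Ashgrove=11 Briarlake=23 Fernhollow=12 Greywater=13 Juniper=19 → close Briarlake (overflow 10)
  23÷4 = 5 each, +1 to first 3
Round 3: Ashgrove=17 Fernhollow=18 Greywater=19 Juniper=24 → close Greywater (overflow 11)
  19÷3 = 6 each, +1 to first 1
Round 4: Ashgrove=24 Fernhollow=24 Juniper=30 → close Fernhollow (overflow 16)
  24÷2 = 12 each, +1 to first 0
Round 5: Ashgrove=36 Juniper=42 → close Juniper (overflow 28)
  42÷1 = 42 each, +1 to first 0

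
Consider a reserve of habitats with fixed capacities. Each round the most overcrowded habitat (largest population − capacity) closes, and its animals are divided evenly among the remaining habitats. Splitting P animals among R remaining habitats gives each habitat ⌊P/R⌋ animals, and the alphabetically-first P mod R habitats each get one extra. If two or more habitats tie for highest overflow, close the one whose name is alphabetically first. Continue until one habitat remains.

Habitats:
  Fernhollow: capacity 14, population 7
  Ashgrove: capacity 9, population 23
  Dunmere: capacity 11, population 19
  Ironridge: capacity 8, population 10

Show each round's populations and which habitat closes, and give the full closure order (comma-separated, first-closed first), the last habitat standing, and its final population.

Closure order: Ashgrove, Dunmere, Ironridge
Last habitat: Fernhollow with 59 animals

Round 1: Ashgrove=23 Dunmere=19 Fernhollow=7 Ironridge=10 → close Ashgrove (overflow 14)
  23÷3 = 7 each, +1 to first 2
Round 2: Dunmere=27 Fernhollow=15 Ironridge=17 → close Dunmere (overflow 16)
  27÷2 = 13 each, +1 to first 1
Round 3: Fernhollow=29 Ironridge=30 → close Ironridge (overflow 22)
  30÷1 = 30 each, +1 to first 0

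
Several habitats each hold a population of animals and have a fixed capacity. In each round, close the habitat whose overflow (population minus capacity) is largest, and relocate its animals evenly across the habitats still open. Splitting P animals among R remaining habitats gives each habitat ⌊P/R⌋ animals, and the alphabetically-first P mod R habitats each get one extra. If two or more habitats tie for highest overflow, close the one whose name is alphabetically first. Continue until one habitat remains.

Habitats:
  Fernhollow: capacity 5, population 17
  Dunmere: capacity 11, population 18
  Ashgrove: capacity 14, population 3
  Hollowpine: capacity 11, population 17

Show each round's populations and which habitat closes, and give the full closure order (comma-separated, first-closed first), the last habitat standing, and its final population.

Round 1: Ashgrove=3 Dunmere=18 Fernhollow=17 Hollowpine=17 → close Fernhollow (overflow 12)
  17÷3 = 5 each, +1 to first 2
Round 2: Ashgrove=9 Dunmere=24 Hollowpine=22 → close Dunmere (overflow 13)
  24÷2 = 12 each, +1 to first 0
Round 3: Ashgrove=21 Hollowpine=34 → close Hollowpine (overflow 23)
  34÷1 = 34 each, +1 to first 0

Closure order: Fernhollow, Dunmere, Hollowpine
Last habitat: Ashgrove with 55 animals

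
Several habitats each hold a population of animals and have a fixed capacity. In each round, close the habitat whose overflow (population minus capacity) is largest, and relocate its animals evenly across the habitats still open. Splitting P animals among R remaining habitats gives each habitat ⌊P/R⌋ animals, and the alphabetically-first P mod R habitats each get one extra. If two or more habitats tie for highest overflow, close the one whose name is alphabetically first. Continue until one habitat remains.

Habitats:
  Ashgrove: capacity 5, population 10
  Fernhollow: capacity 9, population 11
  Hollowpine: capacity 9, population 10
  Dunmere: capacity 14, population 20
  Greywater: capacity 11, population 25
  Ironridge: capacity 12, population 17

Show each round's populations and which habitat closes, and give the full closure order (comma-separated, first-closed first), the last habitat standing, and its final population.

Round 1: Ashgrove=10 Dunmere=20 Fernhollow=11 Greywater=25 Hollowpine=10 Ironridge=17 → close Greywater (overflow 14)
  25÷5 = 5 each, +1 to first 0
Round 2: Ashgrove=15 Dunmere=25 Fernhollow=16 Hollowpine=15 Ironridge=22 → close Dunmere (overflow 11)
  25÷4 = 6 each, +1 to first 1
Round 3: Ashgrove=22 Fernhollow=22 Hollowpine=21 Ironridge=28 → close Ashgrove (overflow 17)
  22÷3 = 7 each, +1 to first 1
Round 4: Fernhollow=30 Hollowpine=28 Ironridge=35 → close Ironridge (overflow 23)
  35÷2 = 17 each, +1 to first 1
Round 5: Fernhollow=48 Hollowpine=45 → close Fernhollow (overflow 39)
  48÷1 = 48 each, +1 to first 0

Closure order: Greywater, Dunmere, Ashgrove, Ironridge, Fernhollow
Last habitat: Hollowpine with 93 animals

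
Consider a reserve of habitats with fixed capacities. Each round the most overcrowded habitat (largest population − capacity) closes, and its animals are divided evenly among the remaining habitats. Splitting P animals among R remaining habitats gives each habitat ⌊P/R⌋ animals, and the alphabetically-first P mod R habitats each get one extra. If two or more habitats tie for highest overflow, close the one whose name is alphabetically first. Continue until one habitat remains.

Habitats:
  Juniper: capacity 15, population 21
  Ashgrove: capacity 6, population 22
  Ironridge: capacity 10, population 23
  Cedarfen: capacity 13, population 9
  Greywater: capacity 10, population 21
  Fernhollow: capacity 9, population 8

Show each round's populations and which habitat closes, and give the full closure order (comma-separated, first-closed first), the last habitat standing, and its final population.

Round 1: Ashgrove=22 Cedarfen=9 Fernhollow=8 Greywater=21 Ironridge=23 Juniper=21 → close Ashgrove (overflow 16)
  22÷5 = 4 each, +1 to first 2
Round 2: Cedarfen=14 Fernhollow=13 Greywater=25 Ironridge=27 Juniper=25 → close Ironridge (overflow 17)
  27÷4 = 6 each, +1 to first 3
Round 3: Cedarfen=21 Fernhollow=20 Greywater=32 Juniper=31 → close Greywater (overflow 22)
  32÷3 = 10 each, +1 to first 2
Round 4: Cedarfen=32 Fernhollow=31 Juniper=41 → close Juniper (overflow 26)
  41÷2 = 20 each, +1 to first 1
Round 5: Cedarfen=53 Fernhollow=51 → close Fernhollow (overflow 42)
  51÷1 = 51 each, +1 to first 0

Closure order: Ashgrove, Ironridge, Greywater, Juniper, Fernhollow
Last habitat: Cedarfen with 104 animals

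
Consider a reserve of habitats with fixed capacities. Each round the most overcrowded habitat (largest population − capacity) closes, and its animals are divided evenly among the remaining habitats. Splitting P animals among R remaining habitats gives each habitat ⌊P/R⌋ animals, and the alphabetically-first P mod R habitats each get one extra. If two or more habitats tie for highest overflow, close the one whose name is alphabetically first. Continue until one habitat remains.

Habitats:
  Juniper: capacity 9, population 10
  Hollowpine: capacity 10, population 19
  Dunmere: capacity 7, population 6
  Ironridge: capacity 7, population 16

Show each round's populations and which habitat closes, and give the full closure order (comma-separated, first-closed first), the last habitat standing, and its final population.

Round 1: Dunmere=6 Hollowpine=19 Ironridge=16 Juniper=10 → close Hollowpine (overflow 9)
  19÷3 = 6 each, +1 to first 1
Round 2: Dunmere=13 Ironridge=22 Juniper=16 → close Ironridge (overflow 15)
  22÷2 = 11 each, +1 to first 0
Round 3: Dunmere=24 Juniper=27 → close Juniper (overflow 18)
  27÷1 = 27 each, +1 to first 0

Closure order: Hollowpine, Ironridge, Juniper
Last habitat: Dunmere with 51 animals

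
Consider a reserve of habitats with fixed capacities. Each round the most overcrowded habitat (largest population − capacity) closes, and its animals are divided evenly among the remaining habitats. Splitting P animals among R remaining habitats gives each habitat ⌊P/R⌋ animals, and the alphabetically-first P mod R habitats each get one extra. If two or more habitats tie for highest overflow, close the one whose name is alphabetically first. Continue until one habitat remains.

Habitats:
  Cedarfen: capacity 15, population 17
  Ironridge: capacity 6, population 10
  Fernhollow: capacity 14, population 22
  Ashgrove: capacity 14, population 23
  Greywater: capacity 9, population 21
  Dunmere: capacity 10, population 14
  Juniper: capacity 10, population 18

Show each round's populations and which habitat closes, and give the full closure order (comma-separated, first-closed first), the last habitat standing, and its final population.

Round 1: Ashgrove=23 Cedarfen=17 Dunmere=14 Fernhollow=22 Greywater=21 Ironridge=10 Juniper=18 → close Greywater (overflow 12)
  21÷6 = 3 each, +1 to first 3
Round 2: Ashgrove=27 Cedarfen=21 Dunmere=18 Fernhollow=25 Ironridge=13 Juniper=21 → close Ashgrove (overflow 13)
  27÷5 = 5 each, +1 to first 2
Round 3: Cedarfen=27 Dunmere=24 Fernhollow=30 Ironridge=18 Juniper=26 → close Fernhollow (overflow 16)
  30÷4 = 7 each, +1 to first 2
Round 4: Cedarfen=35 Dunmere=32 Ironridge=25 Juniper=33 → close Juniper (overflow 23)
  33÷3 = 11 each, +1 to first 0
Round 5: Cedarfen=46 Dunmere=43 Ironridge=36 → close Dunmere (overflow 33)
  43÷2 = 21 each, +1 to first 1
Round 6: Cedarfen=68 Ironridge=57 → close Cedarfen (overflow 53)
  68÷1 = 68 each, +1 to first 0

Closure order: Greywater, Ashgrove, Fernhollow, Juniper, Dunmere, Cedarfen
Last habitat: Ironridge with 125 animals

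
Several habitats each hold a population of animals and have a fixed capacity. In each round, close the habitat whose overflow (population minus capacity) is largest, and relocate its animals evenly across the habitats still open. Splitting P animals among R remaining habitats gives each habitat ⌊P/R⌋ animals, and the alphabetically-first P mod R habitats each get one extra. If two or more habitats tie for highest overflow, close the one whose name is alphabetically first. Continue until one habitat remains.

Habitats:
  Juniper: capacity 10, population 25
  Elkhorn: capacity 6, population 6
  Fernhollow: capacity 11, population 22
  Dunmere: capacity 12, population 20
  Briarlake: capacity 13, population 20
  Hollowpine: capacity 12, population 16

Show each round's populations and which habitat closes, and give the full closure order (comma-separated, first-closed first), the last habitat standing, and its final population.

Round 1: Briarlake=20 Dunmere=20 Elkhorn=6 Fernhollow=22 Hollowpine=16 Juniper=25 → close Juniper (overflow 15)
  25÷5 = 5 each, +1 to first 0
Round 2: Briarlake=25 Dunmere=25 Elkhorn=11 Fernhollow=27 Hollowpine=21 → close Fernhollow (overflow 16)
  27÷4 = 6 each, +1 to first 3
Round 3: Briarlake=32 Dunmere=32 Elkhorn=18 Hollowpine=27 → close Dunmere (overflow 20)
  32÷3 = 10 each, +1 to first 2
Round 4: Briarlake=43 Elkhorn=29 Hollowpine=37 → close Briarlake (overflow 30)
  43÷2 = 21 each, +1 to first 1
Round 5: Elkhorn=51 Hollowpine=58 → close Hollowpine (overflow 46)
  58÷1 = 58 each, +1 to first 0

Closure order: Juniper, Fernhollow, Dunmere, Briarlake, Hollowpine
Last habitat: Elkhorn with 109 animals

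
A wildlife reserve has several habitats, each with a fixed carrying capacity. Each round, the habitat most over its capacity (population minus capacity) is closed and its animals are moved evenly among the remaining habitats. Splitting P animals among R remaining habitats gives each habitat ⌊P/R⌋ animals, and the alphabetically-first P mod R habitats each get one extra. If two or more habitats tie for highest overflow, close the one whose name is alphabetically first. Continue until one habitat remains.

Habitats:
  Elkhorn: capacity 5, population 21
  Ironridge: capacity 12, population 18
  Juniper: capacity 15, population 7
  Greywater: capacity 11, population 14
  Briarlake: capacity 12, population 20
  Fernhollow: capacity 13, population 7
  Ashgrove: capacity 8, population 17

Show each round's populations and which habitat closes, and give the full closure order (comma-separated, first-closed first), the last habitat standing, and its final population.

Closure order: Elkhorn, Ashgrove, Briarlake, Ironridge, Greywater, Fernhollow
Last habitat: Juniper with 104 animals

Round 1: Ashgrove=17 Briarlake=20 Elkhorn=21 Fernhollow=7 Greywater=14 Ironridge=18 Juniper=7 → close Elkhorn (overflow 16)
  21÷6 = 3 each, +1 to first 3
Round 2: Ashgrove=21 Briarlake=24 Fernhollow=11 Greywater=17 Ironridge=21 Juniper=10 → close Ashgrove (overflow 13)
  21÷5 = 4 each, +1 to first 1
Round 3: Briarlake=29 Fernhollow=15 Greywater=21 Ironridge=25 Juniper=14 → close Briarlake (overflow 17)
  29÷4 = 7 each, +1 to first 1
Round 4: Fernhollow=23 Greywater=28 Ironridge=32 Juniper=21 → close Ironridge (overflow 20)
  32÷3 = 10 each, +1 to first 2
Round 5: Fernhollow=34 Greywater=39 Juniper=31 → close Greywater (overflow 28)
  39÷2 = 19 each, +1 to first 1
Round 6: Fernhollow=54 Juniper=50 → close Fernhollow (overflow 41)
  54÷1 = 54 each, +1 to first 0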